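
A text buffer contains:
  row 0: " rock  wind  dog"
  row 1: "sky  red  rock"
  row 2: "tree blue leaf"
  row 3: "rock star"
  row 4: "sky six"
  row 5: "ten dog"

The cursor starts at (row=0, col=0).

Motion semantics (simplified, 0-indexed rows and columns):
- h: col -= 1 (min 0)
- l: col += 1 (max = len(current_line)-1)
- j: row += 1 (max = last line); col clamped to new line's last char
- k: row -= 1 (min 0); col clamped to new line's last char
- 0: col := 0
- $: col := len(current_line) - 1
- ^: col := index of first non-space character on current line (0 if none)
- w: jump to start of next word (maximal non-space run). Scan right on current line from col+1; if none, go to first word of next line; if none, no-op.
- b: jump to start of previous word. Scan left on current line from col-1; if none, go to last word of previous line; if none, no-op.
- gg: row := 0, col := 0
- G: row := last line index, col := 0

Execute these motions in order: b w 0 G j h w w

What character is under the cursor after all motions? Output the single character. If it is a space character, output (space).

After 1 (b): row=0 col=0 char='_'
After 2 (w): row=0 col=1 char='r'
After 3 (0): row=0 col=0 char='_'
After 4 (G): row=5 col=0 char='t'
After 5 (j): row=5 col=0 char='t'
After 6 (h): row=5 col=0 char='t'
After 7 (w): row=5 col=4 char='d'
After 8 (w): row=5 col=4 char='d'

Answer: d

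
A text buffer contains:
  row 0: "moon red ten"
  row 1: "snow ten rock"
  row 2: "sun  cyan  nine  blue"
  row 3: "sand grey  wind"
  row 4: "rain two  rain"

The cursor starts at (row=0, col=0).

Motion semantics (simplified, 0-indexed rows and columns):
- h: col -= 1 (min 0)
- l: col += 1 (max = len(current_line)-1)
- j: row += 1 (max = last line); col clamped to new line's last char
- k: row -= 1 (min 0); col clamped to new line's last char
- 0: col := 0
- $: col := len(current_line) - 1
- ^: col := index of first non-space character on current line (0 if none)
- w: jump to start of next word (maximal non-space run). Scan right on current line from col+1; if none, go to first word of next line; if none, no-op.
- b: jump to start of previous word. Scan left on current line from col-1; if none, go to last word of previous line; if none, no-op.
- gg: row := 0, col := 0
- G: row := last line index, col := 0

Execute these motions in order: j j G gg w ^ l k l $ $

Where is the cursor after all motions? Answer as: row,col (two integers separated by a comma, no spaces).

After 1 (j): row=1 col=0 char='s'
After 2 (j): row=2 col=0 char='s'
After 3 (G): row=4 col=0 char='r'
After 4 (gg): row=0 col=0 char='m'
After 5 (w): row=0 col=5 char='r'
After 6 (^): row=0 col=0 char='m'
After 7 (l): row=0 col=1 char='o'
After 8 (k): row=0 col=1 char='o'
After 9 (l): row=0 col=2 char='o'
After 10 ($): row=0 col=11 char='n'
After 11 ($): row=0 col=11 char='n'

Answer: 0,11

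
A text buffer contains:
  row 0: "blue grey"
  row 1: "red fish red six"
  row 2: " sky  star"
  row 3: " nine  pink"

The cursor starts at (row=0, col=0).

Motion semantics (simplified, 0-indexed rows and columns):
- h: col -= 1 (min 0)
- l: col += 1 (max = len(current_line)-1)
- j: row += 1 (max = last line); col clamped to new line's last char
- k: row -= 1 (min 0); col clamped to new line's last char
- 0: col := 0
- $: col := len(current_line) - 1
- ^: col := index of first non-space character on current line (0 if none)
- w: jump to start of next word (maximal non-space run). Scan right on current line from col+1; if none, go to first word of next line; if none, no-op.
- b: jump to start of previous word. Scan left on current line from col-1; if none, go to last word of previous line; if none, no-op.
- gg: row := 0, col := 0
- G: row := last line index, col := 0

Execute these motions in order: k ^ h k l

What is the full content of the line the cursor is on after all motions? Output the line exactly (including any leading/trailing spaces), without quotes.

Answer: blue grey

Derivation:
After 1 (k): row=0 col=0 char='b'
After 2 (^): row=0 col=0 char='b'
After 3 (h): row=0 col=0 char='b'
After 4 (k): row=0 col=0 char='b'
After 5 (l): row=0 col=1 char='l'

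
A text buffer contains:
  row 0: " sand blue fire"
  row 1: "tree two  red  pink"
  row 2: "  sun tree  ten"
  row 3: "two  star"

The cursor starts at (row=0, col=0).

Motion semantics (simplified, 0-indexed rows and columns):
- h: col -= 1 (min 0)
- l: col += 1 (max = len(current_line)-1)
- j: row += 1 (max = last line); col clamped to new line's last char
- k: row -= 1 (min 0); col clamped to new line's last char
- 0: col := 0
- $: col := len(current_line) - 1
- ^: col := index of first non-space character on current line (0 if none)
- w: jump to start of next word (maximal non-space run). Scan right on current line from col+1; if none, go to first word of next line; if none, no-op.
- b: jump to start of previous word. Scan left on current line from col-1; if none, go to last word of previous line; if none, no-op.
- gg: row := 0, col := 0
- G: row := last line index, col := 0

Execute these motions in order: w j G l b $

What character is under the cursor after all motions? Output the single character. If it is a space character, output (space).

After 1 (w): row=0 col=1 char='s'
After 2 (j): row=1 col=1 char='r'
After 3 (G): row=3 col=0 char='t'
After 4 (l): row=3 col=1 char='w'
After 5 (b): row=3 col=0 char='t'
After 6 ($): row=3 col=8 char='r'

Answer: r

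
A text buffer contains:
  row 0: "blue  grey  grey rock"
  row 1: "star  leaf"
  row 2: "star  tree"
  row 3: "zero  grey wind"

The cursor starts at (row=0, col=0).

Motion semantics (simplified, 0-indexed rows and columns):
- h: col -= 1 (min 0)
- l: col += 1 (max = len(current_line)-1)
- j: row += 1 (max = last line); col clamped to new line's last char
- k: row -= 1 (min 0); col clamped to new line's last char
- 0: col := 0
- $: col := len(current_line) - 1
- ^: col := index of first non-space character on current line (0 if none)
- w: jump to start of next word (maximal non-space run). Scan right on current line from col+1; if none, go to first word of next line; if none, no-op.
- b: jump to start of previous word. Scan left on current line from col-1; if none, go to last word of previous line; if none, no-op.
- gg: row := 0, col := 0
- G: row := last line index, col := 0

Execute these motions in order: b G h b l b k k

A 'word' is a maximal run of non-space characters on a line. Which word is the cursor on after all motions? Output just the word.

Answer: grey

Derivation:
After 1 (b): row=0 col=0 char='b'
After 2 (G): row=3 col=0 char='z'
After 3 (h): row=3 col=0 char='z'
After 4 (b): row=2 col=6 char='t'
After 5 (l): row=2 col=7 char='r'
After 6 (b): row=2 col=6 char='t'
After 7 (k): row=1 col=6 char='l'
After 8 (k): row=0 col=6 char='g'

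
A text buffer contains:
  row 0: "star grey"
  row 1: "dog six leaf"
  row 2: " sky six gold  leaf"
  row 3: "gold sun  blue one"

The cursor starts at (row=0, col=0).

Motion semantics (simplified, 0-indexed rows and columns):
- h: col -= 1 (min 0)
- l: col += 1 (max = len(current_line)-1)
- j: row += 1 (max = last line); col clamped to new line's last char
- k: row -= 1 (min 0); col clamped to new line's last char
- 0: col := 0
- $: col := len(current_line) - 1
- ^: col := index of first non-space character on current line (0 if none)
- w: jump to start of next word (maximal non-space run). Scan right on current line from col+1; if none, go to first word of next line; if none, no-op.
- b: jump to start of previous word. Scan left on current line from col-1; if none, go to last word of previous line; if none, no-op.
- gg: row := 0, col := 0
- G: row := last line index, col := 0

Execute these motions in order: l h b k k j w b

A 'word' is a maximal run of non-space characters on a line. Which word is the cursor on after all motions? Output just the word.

Answer: dog

Derivation:
After 1 (l): row=0 col=1 char='t'
After 2 (h): row=0 col=0 char='s'
After 3 (b): row=0 col=0 char='s'
After 4 (k): row=0 col=0 char='s'
After 5 (k): row=0 col=0 char='s'
After 6 (j): row=1 col=0 char='d'
After 7 (w): row=1 col=4 char='s'
After 8 (b): row=1 col=0 char='d'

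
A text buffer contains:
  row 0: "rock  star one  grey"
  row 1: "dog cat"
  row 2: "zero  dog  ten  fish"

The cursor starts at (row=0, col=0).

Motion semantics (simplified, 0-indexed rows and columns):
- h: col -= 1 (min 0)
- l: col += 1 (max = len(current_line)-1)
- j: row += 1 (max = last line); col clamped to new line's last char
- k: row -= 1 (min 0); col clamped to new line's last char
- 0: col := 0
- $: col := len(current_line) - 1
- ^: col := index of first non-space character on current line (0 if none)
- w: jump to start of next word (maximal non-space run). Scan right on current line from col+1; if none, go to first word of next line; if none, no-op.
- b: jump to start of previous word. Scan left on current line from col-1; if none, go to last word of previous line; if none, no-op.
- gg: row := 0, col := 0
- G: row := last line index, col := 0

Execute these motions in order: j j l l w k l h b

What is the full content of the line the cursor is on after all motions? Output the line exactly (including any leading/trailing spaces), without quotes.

Answer: dog cat

Derivation:
After 1 (j): row=1 col=0 char='d'
After 2 (j): row=2 col=0 char='z'
After 3 (l): row=2 col=1 char='e'
After 4 (l): row=2 col=2 char='r'
After 5 (w): row=2 col=6 char='d'
After 6 (k): row=1 col=6 char='t'
After 7 (l): row=1 col=6 char='t'
After 8 (h): row=1 col=5 char='a'
After 9 (b): row=1 col=4 char='c'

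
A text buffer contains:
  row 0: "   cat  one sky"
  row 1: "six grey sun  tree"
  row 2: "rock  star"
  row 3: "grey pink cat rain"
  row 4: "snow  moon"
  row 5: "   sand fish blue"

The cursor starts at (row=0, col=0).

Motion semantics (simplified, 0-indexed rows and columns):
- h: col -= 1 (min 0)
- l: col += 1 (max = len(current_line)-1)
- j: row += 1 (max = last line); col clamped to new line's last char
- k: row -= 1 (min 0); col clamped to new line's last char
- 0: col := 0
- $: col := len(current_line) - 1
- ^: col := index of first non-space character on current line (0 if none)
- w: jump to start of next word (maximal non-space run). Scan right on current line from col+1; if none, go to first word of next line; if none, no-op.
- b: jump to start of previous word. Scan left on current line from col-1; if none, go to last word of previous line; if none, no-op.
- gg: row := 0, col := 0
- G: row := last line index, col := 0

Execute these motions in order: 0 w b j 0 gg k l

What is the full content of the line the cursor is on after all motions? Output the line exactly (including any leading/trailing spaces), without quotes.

After 1 (0): row=0 col=0 char='_'
After 2 (w): row=0 col=3 char='c'
After 3 (b): row=0 col=3 char='c'
After 4 (j): row=1 col=3 char='_'
After 5 (0): row=1 col=0 char='s'
After 6 (gg): row=0 col=0 char='_'
After 7 (k): row=0 col=0 char='_'
After 8 (l): row=0 col=1 char='_'

Answer:    cat  one sky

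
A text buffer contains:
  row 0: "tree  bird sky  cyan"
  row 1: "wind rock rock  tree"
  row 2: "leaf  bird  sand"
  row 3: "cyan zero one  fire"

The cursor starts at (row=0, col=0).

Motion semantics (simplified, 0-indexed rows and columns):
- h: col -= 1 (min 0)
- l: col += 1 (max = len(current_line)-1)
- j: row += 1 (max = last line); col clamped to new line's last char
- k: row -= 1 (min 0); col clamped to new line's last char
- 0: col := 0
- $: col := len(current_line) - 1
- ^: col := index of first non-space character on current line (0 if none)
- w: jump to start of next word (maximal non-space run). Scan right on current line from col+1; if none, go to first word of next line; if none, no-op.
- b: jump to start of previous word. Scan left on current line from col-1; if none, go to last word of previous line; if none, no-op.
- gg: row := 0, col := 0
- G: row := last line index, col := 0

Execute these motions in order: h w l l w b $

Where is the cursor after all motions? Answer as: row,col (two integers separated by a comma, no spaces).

Answer: 0,19

Derivation:
After 1 (h): row=0 col=0 char='t'
After 2 (w): row=0 col=6 char='b'
After 3 (l): row=0 col=7 char='i'
After 4 (l): row=0 col=8 char='r'
After 5 (w): row=0 col=11 char='s'
After 6 (b): row=0 col=6 char='b'
After 7 ($): row=0 col=19 char='n'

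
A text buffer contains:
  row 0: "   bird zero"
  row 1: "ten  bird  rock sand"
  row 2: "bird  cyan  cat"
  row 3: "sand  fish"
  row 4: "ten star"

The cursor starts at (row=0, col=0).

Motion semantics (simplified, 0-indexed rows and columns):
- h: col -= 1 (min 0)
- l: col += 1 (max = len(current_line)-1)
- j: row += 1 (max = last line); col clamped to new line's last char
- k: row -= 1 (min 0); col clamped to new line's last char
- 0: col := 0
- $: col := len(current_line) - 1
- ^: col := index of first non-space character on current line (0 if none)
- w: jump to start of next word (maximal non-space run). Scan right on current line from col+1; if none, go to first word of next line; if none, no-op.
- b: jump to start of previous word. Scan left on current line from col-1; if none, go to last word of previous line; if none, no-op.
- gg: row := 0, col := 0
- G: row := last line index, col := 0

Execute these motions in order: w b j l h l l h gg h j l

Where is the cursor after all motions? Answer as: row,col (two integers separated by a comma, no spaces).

After 1 (w): row=0 col=3 char='b'
After 2 (b): row=0 col=3 char='b'
After 3 (j): row=1 col=3 char='_'
After 4 (l): row=1 col=4 char='_'
After 5 (h): row=1 col=3 char='_'
After 6 (l): row=1 col=4 char='_'
After 7 (l): row=1 col=5 char='b'
After 8 (h): row=1 col=4 char='_'
After 9 (gg): row=0 col=0 char='_'
After 10 (h): row=0 col=0 char='_'
After 11 (j): row=1 col=0 char='t'
After 12 (l): row=1 col=1 char='e'

Answer: 1,1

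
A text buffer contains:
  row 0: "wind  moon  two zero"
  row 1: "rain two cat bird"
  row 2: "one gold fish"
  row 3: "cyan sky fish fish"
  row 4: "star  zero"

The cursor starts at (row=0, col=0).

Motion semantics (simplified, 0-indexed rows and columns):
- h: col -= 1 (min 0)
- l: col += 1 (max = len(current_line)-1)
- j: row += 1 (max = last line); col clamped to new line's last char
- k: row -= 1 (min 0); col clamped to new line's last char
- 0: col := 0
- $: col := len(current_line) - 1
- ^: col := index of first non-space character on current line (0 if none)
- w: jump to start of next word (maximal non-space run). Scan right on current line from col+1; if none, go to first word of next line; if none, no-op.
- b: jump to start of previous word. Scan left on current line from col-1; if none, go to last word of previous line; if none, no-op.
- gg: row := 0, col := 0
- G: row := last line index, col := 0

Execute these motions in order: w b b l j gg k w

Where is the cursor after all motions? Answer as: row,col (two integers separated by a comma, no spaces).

After 1 (w): row=0 col=6 char='m'
After 2 (b): row=0 col=0 char='w'
After 3 (b): row=0 col=0 char='w'
After 4 (l): row=0 col=1 char='i'
After 5 (j): row=1 col=1 char='a'
After 6 (gg): row=0 col=0 char='w'
After 7 (k): row=0 col=0 char='w'
After 8 (w): row=0 col=6 char='m'

Answer: 0,6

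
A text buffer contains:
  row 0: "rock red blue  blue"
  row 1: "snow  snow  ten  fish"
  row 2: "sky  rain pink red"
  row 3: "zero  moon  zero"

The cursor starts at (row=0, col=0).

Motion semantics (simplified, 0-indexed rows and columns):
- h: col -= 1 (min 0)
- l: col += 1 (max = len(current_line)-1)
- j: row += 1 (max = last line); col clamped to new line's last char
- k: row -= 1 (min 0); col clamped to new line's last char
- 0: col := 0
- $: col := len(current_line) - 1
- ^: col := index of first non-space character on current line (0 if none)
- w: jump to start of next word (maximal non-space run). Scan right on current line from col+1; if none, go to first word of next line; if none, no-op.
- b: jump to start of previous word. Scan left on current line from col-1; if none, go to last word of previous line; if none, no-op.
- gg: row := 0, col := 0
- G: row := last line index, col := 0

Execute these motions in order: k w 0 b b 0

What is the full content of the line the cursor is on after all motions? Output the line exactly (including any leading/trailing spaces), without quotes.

Answer: rock red blue  blue

Derivation:
After 1 (k): row=0 col=0 char='r'
After 2 (w): row=0 col=5 char='r'
After 3 (0): row=0 col=0 char='r'
After 4 (b): row=0 col=0 char='r'
After 5 (b): row=0 col=0 char='r'
After 6 (0): row=0 col=0 char='r'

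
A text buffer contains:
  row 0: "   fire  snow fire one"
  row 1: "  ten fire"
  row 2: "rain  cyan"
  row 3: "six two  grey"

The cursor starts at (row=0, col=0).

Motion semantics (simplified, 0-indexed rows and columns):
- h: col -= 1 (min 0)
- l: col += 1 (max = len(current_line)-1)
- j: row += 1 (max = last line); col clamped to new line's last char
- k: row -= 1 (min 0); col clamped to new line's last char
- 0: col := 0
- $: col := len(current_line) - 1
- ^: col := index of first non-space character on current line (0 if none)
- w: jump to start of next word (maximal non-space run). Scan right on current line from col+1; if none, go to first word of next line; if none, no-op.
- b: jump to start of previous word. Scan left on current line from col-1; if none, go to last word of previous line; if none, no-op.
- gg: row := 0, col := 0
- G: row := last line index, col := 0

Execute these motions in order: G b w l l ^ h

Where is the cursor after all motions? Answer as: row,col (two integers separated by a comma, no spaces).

Answer: 3,0

Derivation:
After 1 (G): row=3 col=0 char='s'
After 2 (b): row=2 col=6 char='c'
After 3 (w): row=3 col=0 char='s'
After 4 (l): row=3 col=1 char='i'
After 5 (l): row=3 col=2 char='x'
After 6 (^): row=3 col=0 char='s'
After 7 (h): row=3 col=0 char='s'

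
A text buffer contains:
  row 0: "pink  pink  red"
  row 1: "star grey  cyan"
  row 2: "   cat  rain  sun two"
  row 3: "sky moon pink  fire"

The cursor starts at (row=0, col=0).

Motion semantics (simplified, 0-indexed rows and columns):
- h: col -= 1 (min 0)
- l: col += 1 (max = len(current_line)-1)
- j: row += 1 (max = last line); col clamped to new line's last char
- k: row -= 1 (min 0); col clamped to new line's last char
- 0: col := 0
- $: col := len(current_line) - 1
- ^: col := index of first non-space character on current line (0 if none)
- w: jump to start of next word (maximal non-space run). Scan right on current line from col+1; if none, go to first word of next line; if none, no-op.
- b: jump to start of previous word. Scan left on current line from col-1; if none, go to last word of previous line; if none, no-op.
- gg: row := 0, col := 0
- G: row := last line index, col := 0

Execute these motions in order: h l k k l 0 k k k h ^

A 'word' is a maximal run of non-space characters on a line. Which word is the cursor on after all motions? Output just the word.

Answer: pink

Derivation:
After 1 (h): row=0 col=0 char='p'
After 2 (l): row=0 col=1 char='i'
After 3 (k): row=0 col=1 char='i'
After 4 (k): row=0 col=1 char='i'
After 5 (l): row=0 col=2 char='n'
After 6 (0): row=0 col=0 char='p'
After 7 (k): row=0 col=0 char='p'
After 8 (k): row=0 col=0 char='p'
After 9 (k): row=0 col=0 char='p'
After 10 (h): row=0 col=0 char='p'
After 11 (^): row=0 col=0 char='p'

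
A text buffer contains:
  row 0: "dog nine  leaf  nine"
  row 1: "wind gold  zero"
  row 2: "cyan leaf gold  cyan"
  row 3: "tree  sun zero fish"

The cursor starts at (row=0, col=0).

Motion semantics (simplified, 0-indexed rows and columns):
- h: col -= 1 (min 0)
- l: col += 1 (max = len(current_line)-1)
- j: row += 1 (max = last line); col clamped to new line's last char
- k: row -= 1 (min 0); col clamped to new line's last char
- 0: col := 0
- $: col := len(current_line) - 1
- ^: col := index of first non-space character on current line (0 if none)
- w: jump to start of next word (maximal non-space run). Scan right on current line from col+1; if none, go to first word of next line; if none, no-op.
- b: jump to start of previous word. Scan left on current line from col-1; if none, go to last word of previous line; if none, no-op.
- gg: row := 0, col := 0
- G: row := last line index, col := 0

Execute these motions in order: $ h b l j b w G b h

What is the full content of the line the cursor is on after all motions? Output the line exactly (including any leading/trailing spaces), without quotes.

Answer: cyan leaf gold  cyan

Derivation:
After 1 ($): row=0 col=19 char='e'
After 2 (h): row=0 col=18 char='n'
After 3 (b): row=0 col=16 char='n'
After 4 (l): row=0 col=17 char='i'
After 5 (j): row=1 col=14 char='o'
After 6 (b): row=1 col=11 char='z'
After 7 (w): row=2 col=0 char='c'
After 8 (G): row=3 col=0 char='t'
After 9 (b): row=2 col=16 char='c'
After 10 (h): row=2 col=15 char='_'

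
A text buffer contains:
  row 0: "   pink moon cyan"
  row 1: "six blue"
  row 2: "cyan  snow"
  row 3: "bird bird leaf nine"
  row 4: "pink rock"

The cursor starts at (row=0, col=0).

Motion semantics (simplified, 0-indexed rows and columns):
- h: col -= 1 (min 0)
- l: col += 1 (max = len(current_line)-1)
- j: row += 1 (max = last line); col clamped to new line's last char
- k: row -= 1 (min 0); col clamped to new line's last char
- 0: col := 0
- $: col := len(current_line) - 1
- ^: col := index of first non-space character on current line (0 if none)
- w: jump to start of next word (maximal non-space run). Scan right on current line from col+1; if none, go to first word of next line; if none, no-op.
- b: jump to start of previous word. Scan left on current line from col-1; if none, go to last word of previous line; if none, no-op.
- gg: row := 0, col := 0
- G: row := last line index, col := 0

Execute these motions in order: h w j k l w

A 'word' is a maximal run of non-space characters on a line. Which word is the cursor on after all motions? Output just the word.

Answer: moon

Derivation:
After 1 (h): row=0 col=0 char='_'
After 2 (w): row=0 col=3 char='p'
After 3 (j): row=1 col=3 char='_'
After 4 (k): row=0 col=3 char='p'
After 5 (l): row=0 col=4 char='i'
After 6 (w): row=0 col=8 char='m'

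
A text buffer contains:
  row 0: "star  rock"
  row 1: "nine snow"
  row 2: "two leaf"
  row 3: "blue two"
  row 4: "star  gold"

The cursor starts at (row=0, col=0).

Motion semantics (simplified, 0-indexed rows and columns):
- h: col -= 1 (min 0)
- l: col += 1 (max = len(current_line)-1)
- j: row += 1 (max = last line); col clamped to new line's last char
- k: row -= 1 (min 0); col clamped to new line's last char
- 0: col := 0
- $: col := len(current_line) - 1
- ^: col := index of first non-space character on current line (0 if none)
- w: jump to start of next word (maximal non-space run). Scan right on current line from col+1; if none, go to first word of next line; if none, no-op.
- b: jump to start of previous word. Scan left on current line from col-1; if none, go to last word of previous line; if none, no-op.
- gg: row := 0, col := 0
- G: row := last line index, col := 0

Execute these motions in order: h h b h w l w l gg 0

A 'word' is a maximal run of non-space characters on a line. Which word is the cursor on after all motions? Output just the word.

Answer: star

Derivation:
After 1 (h): row=0 col=0 char='s'
After 2 (h): row=0 col=0 char='s'
After 3 (b): row=0 col=0 char='s'
After 4 (h): row=0 col=0 char='s'
After 5 (w): row=0 col=6 char='r'
After 6 (l): row=0 col=7 char='o'
After 7 (w): row=1 col=0 char='n'
After 8 (l): row=1 col=1 char='i'
After 9 (gg): row=0 col=0 char='s'
After 10 (0): row=0 col=0 char='s'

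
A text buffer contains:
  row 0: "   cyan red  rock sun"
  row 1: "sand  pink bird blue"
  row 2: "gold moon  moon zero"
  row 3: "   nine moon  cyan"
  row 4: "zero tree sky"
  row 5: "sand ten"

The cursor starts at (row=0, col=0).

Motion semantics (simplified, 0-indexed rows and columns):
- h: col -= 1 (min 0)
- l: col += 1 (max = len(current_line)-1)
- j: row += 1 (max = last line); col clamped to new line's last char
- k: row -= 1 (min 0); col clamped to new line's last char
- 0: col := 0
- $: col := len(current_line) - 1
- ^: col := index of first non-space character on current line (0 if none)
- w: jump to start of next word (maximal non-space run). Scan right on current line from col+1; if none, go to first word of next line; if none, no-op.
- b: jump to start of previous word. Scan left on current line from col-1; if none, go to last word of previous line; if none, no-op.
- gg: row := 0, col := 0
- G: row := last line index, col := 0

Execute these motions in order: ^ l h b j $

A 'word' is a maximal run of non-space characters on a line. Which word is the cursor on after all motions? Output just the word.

Answer: blue

Derivation:
After 1 (^): row=0 col=3 char='c'
After 2 (l): row=0 col=4 char='y'
After 3 (h): row=0 col=3 char='c'
After 4 (b): row=0 col=3 char='c'
After 5 (j): row=1 col=3 char='d'
After 6 ($): row=1 col=19 char='e'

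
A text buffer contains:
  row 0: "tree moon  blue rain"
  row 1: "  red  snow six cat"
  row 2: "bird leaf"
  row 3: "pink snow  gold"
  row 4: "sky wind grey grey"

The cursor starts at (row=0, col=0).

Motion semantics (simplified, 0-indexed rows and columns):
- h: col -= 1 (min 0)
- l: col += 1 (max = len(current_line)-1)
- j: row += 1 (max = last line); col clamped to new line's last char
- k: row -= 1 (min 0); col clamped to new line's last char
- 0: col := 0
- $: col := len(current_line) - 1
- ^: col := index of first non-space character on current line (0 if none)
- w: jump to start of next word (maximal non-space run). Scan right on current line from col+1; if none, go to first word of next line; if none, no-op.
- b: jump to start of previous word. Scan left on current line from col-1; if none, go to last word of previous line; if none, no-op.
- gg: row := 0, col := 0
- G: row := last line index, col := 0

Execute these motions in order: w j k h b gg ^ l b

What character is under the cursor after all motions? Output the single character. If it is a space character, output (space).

After 1 (w): row=0 col=5 char='m'
After 2 (j): row=1 col=5 char='_'
After 3 (k): row=0 col=5 char='m'
After 4 (h): row=0 col=4 char='_'
After 5 (b): row=0 col=0 char='t'
After 6 (gg): row=0 col=0 char='t'
After 7 (^): row=0 col=0 char='t'
After 8 (l): row=0 col=1 char='r'
After 9 (b): row=0 col=0 char='t'

Answer: t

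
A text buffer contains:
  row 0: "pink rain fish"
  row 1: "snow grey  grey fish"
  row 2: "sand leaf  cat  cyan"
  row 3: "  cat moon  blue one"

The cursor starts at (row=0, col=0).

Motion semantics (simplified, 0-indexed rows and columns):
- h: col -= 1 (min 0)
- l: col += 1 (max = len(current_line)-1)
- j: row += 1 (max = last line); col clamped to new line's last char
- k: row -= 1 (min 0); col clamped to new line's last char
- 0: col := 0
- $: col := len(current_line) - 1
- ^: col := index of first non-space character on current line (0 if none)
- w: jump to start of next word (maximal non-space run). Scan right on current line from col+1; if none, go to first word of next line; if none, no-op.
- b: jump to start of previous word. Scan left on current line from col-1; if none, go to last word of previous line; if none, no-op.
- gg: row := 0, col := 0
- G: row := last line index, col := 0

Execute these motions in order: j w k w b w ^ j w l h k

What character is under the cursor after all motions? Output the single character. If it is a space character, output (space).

Answer: r

Derivation:
After 1 (j): row=1 col=0 char='s'
After 2 (w): row=1 col=5 char='g'
After 3 (k): row=0 col=5 char='r'
After 4 (w): row=0 col=10 char='f'
After 5 (b): row=0 col=5 char='r'
After 6 (w): row=0 col=10 char='f'
After 7 (^): row=0 col=0 char='p'
After 8 (j): row=1 col=0 char='s'
After 9 (w): row=1 col=5 char='g'
After 10 (l): row=1 col=6 char='r'
After 11 (h): row=1 col=5 char='g'
After 12 (k): row=0 col=5 char='r'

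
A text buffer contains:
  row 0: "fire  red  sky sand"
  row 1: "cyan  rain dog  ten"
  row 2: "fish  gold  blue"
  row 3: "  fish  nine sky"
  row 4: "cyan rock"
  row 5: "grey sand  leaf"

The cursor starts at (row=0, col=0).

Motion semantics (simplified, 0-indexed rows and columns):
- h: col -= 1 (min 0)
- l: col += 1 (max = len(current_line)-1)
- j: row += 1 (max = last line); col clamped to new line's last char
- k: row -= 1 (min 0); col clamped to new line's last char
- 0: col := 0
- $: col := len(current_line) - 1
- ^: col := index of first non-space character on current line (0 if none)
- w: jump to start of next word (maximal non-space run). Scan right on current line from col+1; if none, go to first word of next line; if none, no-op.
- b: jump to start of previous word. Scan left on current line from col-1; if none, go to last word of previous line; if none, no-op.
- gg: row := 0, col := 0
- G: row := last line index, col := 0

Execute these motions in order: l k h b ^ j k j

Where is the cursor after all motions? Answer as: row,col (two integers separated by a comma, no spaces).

After 1 (l): row=0 col=1 char='i'
After 2 (k): row=0 col=1 char='i'
After 3 (h): row=0 col=0 char='f'
After 4 (b): row=0 col=0 char='f'
After 5 (^): row=0 col=0 char='f'
After 6 (j): row=1 col=0 char='c'
After 7 (k): row=0 col=0 char='f'
After 8 (j): row=1 col=0 char='c'

Answer: 1,0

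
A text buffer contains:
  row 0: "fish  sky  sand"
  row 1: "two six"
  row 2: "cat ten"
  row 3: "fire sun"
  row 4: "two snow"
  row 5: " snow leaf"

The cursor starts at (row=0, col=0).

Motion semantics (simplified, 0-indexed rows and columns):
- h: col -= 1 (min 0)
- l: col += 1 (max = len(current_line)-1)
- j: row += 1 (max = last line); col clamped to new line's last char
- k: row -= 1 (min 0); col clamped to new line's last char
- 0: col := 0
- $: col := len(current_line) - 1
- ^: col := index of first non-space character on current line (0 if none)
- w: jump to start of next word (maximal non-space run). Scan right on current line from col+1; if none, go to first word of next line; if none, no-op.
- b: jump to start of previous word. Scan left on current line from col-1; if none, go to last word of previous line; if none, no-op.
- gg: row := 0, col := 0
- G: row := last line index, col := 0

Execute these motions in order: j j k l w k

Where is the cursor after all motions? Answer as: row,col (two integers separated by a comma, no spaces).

After 1 (j): row=1 col=0 char='t'
After 2 (j): row=2 col=0 char='c'
After 3 (k): row=1 col=0 char='t'
After 4 (l): row=1 col=1 char='w'
After 5 (w): row=1 col=4 char='s'
After 6 (k): row=0 col=4 char='_'

Answer: 0,4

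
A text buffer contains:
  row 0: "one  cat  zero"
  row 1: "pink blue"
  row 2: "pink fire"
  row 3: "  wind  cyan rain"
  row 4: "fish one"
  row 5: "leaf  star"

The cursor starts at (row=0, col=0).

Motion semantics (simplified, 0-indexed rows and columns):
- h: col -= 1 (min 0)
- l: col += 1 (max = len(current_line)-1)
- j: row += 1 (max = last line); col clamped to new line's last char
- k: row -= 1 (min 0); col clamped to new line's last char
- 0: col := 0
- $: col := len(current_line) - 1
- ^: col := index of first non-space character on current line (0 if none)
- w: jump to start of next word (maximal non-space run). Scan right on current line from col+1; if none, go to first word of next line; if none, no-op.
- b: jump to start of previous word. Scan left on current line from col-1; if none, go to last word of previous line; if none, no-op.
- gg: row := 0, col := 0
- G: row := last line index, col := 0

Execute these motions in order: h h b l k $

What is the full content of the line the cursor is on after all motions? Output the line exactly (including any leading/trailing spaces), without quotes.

After 1 (h): row=0 col=0 char='o'
After 2 (h): row=0 col=0 char='o'
After 3 (b): row=0 col=0 char='o'
After 4 (l): row=0 col=1 char='n'
After 5 (k): row=0 col=1 char='n'
After 6 ($): row=0 col=13 char='o'

Answer: one  cat  zero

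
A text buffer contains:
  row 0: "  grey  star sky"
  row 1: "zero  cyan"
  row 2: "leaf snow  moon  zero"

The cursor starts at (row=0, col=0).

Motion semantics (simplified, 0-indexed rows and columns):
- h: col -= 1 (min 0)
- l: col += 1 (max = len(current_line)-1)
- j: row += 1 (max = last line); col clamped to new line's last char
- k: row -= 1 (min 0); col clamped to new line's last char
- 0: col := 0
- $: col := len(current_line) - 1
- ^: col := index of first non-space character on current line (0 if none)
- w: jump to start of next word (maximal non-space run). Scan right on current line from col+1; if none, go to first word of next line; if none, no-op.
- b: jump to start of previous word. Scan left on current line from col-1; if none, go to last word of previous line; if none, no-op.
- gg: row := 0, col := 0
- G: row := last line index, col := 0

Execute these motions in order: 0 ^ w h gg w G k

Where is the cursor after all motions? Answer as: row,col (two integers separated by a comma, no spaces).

After 1 (0): row=0 col=0 char='_'
After 2 (^): row=0 col=2 char='g'
After 3 (w): row=0 col=8 char='s'
After 4 (h): row=0 col=7 char='_'
After 5 (gg): row=0 col=0 char='_'
After 6 (w): row=0 col=2 char='g'
After 7 (G): row=2 col=0 char='l'
After 8 (k): row=1 col=0 char='z'

Answer: 1,0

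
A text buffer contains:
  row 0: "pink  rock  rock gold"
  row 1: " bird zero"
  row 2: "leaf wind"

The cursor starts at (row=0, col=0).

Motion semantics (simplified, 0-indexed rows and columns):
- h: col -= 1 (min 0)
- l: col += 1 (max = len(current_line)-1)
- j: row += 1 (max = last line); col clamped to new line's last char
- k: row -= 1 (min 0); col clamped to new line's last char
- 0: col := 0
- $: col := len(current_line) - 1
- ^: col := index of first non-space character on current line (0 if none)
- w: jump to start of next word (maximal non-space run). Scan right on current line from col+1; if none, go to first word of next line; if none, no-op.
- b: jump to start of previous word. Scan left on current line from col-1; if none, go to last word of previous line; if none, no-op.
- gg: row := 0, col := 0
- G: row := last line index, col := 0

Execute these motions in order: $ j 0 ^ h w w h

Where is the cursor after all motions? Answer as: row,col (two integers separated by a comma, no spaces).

After 1 ($): row=0 col=20 char='d'
After 2 (j): row=1 col=9 char='o'
After 3 (0): row=1 col=0 char='_'
After 4 (^): row=1 col=1 char='b'
After 5 (h): row=1 col=0 char='_'
After 6 (w): row=1 col=1 char='b'
After 7 (w): row=1 col=6 char='z'
After 8 (h): row=1 col=5 char='_'

Answer: 1,5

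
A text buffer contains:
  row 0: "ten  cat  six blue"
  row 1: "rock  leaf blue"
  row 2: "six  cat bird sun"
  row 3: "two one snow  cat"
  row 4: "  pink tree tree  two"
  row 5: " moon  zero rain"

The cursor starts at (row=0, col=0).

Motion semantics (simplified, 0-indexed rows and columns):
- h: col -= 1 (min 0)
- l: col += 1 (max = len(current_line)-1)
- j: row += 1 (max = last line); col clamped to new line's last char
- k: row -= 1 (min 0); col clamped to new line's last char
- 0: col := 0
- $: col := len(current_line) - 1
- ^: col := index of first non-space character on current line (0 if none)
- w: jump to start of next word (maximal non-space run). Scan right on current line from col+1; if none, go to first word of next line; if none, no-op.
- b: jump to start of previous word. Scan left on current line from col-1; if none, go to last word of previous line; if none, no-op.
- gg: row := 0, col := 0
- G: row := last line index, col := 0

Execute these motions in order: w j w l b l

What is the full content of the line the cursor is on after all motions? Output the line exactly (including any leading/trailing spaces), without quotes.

Answer: rock  leaf blue

Derivation:
After 1 (w): row=0 col=5 char='c'
After 2 (j): row=1 col=5 char='_'
After 3 (w): row=1 col=6 char='l'
After 4 (l): row=1 col=7 char='e'
After 5 (b): row=1 col=6 char='l'
After 6 (l): row=1 col=7 char='e'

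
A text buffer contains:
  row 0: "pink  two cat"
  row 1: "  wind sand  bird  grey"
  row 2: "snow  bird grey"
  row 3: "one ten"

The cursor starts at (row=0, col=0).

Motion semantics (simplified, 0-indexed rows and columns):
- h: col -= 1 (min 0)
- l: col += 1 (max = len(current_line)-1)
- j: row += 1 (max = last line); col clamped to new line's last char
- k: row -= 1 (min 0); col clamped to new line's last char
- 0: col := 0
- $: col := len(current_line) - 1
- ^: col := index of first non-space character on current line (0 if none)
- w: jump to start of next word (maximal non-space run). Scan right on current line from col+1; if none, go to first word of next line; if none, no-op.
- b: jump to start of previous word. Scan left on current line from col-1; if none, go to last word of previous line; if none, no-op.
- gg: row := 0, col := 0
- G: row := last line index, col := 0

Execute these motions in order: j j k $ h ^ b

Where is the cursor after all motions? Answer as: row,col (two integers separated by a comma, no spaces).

After 1 (j): row=1 col=0 char='_'
After 2 (j): row=2 col=0 char='s'
After 3 (k): row=1 col=0 char='_'
After 4 ($): row=1 col=22 char='y'
After 5 (h): row=1 col=21 char='e'
After 6 (^): row=1 col=2 char='w'
After 7 (b): row=0 col=10 char='c'

Answer: 0,10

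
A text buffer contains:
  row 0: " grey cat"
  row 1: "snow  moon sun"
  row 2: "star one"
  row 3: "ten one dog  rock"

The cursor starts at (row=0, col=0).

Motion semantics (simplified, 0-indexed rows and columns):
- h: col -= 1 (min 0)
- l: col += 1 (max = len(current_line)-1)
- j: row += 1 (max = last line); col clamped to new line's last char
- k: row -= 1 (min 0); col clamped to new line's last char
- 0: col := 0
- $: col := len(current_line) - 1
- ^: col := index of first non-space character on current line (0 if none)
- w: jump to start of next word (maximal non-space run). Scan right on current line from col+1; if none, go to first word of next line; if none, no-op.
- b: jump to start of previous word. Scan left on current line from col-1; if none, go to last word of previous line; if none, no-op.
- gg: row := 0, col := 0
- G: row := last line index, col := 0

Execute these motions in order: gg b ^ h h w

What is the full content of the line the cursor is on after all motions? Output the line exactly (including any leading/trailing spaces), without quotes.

After 1 (gg): row=0 col=0 char='_'
After 2 (b): row=0 col=0 char='_'
After 3 (^): row=0 col=1 char='g'
After 4 (h): row=0 col=0 char='_'
After 5 (h): row=0 col=0 char='_'
After 6 (w): row=0 col=1 char='g'

Answer:  grey cat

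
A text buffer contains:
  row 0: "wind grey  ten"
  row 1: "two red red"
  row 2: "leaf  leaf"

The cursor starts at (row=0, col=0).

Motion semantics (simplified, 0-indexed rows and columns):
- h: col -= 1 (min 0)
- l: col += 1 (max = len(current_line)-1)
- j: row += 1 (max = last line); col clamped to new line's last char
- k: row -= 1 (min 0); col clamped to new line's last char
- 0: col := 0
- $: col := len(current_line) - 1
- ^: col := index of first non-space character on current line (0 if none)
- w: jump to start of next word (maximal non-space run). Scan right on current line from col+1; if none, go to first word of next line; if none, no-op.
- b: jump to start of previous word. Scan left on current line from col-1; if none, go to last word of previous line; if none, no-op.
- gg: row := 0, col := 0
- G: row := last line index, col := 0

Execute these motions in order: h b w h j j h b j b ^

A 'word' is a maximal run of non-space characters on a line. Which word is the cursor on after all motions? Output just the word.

Answer: two

Derivation:
After 1 (h): row=0 col=0 char='w'
After 2 (b): row=0 col=0 char='w'
After 3 (w): row=0 col=5 char='g'
After 4 (h): row=0 col=4 char='_'
After 5 (j): row=1 col=4 char='r'
After 6 (j): row=2 col=4 char='_'
After 7 (h): row=2 col=3 char='f'
After 8 (b): row=2 col=0 char='l'
After 9 (j): row=2 col=0 char='l'
After 10 (b): row=1 col=8 char='r'
After 11 (^): row=1 col=0 char='t'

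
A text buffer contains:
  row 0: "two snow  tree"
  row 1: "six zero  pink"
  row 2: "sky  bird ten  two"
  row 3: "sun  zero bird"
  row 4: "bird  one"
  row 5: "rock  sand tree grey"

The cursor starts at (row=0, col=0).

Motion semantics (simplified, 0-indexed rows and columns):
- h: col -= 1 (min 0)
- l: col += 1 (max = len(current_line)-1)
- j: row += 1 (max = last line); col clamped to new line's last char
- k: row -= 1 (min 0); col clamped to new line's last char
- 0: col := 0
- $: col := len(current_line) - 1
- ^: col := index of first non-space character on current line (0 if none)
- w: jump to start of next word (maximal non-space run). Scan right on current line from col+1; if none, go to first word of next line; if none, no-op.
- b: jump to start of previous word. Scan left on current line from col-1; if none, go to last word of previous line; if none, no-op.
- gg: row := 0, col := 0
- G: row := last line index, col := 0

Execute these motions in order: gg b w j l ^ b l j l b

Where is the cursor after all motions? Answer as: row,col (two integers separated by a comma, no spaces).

Answer: 1,10

Derivation:
After 1 (gg): row=0 col=0 char='t'
After 2 (b): row=0 col=0 char='t'
After 3 (w): row=0 col=4 char='s'
After 4 (j): row=1 col=4 char='z'
After 5 (l): row=1 col=5 char='e'
After 6 (^): row=1 col=0 char='s'
After 7 (b): row=0 col=10 char='t'
After 8 (l): row=0 col=11 char='r'
After 9 (j): row=1 col=11 char='i'
After 10 (l): row=1 col=12 char='n'
After 11 (b): row=1 col=10 char='p'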